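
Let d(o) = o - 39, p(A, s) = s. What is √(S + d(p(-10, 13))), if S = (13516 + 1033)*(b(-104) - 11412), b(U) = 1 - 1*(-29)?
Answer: 2*I*√41399186 ≈ 12868.0*I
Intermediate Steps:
b(U) = 30 (b(U) = 1 + 29 = 30)
d(o) = -39 + o
S = -165596718 (S = (13516 + 1033)*(30 - 11412) = 14549*(-11382) = -165596718)
√(S + d(p(-10, 13))) = √(-165596718 + (-39 + 13)) = √(-165596718 - 26) = √(-165596744) = 2*I*√41399186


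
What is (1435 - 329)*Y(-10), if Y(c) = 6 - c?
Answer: 17696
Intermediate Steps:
(1435 - 329)*Y(-10) = (1435 - 329)*(6 - 1*(-10)) = 1106*(6 + 10) = 1106*16 = 17696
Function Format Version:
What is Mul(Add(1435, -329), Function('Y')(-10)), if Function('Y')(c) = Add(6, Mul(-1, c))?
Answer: 17696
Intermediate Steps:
Mul(Add(1435, -329), Function('Y')(-10)) = Mul(Add(1435, -329), Add(6, Mul(-1, -10))) = Mul(1106, Add(6, 10)) = Mul(1106, 16) = 17696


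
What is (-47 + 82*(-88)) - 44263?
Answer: -51526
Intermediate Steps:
(-47 + 82*(-88)) - 44263 = (-47 - 7216) - 44263 = -7263 - 44263 = -51526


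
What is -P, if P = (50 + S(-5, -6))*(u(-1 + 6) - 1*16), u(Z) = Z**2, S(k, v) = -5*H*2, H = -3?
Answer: -720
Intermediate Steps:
S(k, v) = 30 (S(k, v) = -5*(-3)*2 = 15*2 = 30)
P = 720 (P = (50 + 30)*((-1 + 6)**2 - 1*16) = 80*(5**2 - 16) = 80*(25 - 16) = 80*9 = 720)
-P = -1*720 = -720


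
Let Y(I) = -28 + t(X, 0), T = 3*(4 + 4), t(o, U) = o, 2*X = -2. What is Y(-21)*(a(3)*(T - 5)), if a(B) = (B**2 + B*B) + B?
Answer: -11571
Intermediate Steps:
X = -1 (X = (1/2)*(-2) = -1)
a(B) = B + 2*B**2 (a(B) = (B**2 + B**2) + B = 2*B**2 + B = B + 2*B**2)
T = 24 (T = 3*8 = 24)
Y(I) = -29 (Y(I) = -28 - 1 = -29)
Y(-21)*(a(3)*(T - 5)) = -29*3*(1 + 2*3)*(24 - 5) = -29*3*(1 + 6)*19 = -29*3*7*19 = -609*19 = -29*399 = -11571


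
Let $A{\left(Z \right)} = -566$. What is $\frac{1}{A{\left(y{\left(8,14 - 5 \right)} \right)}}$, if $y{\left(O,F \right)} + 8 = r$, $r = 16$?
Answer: $- \frac{1}{566} \approx -0.0017668$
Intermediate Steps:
$y{\left(O,F \right)} = 8$ ($y{\left(O,F \right)} = -8 + 16 = 8$)
$\frac{1}{A{\left(y{\left(8,14 - 5 \right)} \right)}} = \frac{1}{-566} = - \frac{1}{566}$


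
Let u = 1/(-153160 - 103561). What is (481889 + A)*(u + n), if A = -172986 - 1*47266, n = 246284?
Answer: 16542332850167031/256721 ≈ 6.4437e+10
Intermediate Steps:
A = -220252 (A = -172986 - 47266 = -220252)
u = -1/256721 (u = 1/(-256721) = -1/256721 ≈ -3.8953e-6)
(481889 + A)*(u + n) = (481889 - 220252)*(-1/256721 + 246284) = 261637*(63226274763/256721) = 16542332850167031/256721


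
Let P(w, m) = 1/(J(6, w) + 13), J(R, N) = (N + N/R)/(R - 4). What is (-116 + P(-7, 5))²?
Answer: 153760000/11449 ≈ 13430.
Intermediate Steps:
J(R, N) = (N + N/R)/(-4 + R)
P(w, m) = 1/(13 + 7*w/12) (P(w, m) = 1/(w*(1 + 6)/(6*(-4 + 6)) + 13) = 1/(w*(⅙)*7/2 + 13) = 1/(w*(⅙)*(½)*7 + 13) = 1/(7*w/12 + 13) = 1/(13 + 7*w/12))
(-116 + P(-7, 5))² = (-116 + 12/(156 + 7*(-7)))² = (-116 + 12/(156 - 49))² = (-116 + 12/107)² = (-12400/107)² = 153760000/11449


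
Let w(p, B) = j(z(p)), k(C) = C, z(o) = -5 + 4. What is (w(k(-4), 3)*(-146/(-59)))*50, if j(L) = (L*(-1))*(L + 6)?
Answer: 36500/59 ≈ 618.64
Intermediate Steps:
z(o) = -1
j(L) = -L*(6 + L) (j(L) = (-L)*(6 + L) = -L*(6 + L))
w(p, B) = 5 (w(p, B) = -1*(-1)*(6 - 1) = -1*(-1)*5 = 5)
(w(k(-4), 3)*(-146/(-59)))*50 = (5*(-146/(-59)))*50 = (5*(-146*(-1/59)))*50 = (5*(146/59))*50 = (730/59)*50 = 36500/59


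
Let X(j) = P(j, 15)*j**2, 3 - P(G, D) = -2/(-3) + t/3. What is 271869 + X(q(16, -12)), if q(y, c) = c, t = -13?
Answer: 272829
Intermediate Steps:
P(G, D) = 20/3 (P(G, D) = 3 - (-2/(-3) - 13/3) = 3 - (-2*(-1/3) - 13*1/3) = 3 - (2/3 - 13/3) = 3 - 1*(-11/3) = 3 + 11/3 = 20/3)
X(j) = 20*j**2/3
271869 + X(q(16, -12)) = 271869 + (20/3)*(-12)**2 = 271869 + (20/3)*144 = 271869 + 960 = 272829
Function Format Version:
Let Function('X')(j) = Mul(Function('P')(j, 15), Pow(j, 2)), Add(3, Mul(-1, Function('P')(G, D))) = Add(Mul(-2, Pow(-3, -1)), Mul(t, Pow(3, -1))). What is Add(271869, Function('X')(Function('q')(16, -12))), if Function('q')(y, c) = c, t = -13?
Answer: 272829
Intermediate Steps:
Function('P')(G, D) = Rational(20, 3) (Function('P')(G, D) = Add(3, Mul(-1, Add(Mul(-2, Pow(-3, -1)), Mul(-13, Pow(3, -1))))) = Add(3, Mul(-1, Add(Mul(-2, Rational(-1, 3)), Mul(-13, Rational(1, 3))))) = Add(3, Mul(-1, Add(Rational(2, 3), Rational(-13, 3)))) = Add(3, Mul(-1, Rational(-11, 3))) = Add(3, Rational(11, 3)) = Rational(20, 3))
Function('X')(j) = Mul(Rational(20, 3), Pow(j, 2))
Add(271869, Function('X')(Function('q')(16, -12))) = Add(271869, Mul(Rational(20, 3), Pow(-12, 2))) = Add(271869, Mul(Rational(20, 3), 144)) = Add(271869, 960) = 272829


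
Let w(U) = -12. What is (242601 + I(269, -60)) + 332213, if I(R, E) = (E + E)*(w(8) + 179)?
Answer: 554774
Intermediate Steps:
I(R, E) = 334*E (I(R, E) = (E + E)*(-12 + 179) = (2*E)*167 = 334*E)
(242601 + I(269, -60)) + 332213 = (242601 + 334*(-60)) + 332213 = (242601 - 20040) + 332213 = 222561 + 332213 = 554774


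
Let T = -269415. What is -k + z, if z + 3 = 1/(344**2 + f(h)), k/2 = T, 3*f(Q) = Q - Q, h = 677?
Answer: 63762631873/118336 ≈ 5.3883e+5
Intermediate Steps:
f(Q) = 0 (f(Q) = (Q - Q)/3 = (1/3)*0 = 0)
k = -538830 (k = 2*(-269415) = -538830)
z = -355007/118336 (z = -3 + 1/(344**2 + 0) = -3 + 1/(118336 + 0) = -3 + 1/118336 = -355007/118336 ≈ -3.0000)
-k + z = -1*(-538830) - 355007/118336 = 538830 - 355007/118336 = 63762631873/118336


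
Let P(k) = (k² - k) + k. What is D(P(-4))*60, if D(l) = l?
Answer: 960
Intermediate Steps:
P(k) = k²
D(P(-4))*60 = (-4)²*60 = 16*60 = 960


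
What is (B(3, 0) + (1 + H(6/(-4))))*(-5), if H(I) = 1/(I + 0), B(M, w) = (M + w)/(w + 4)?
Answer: -65/12 ≈ -5.4167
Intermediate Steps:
B(M, w) = (M + w)/(4 + w)
H(I) = 1/I
(B(3, 0) + (1 + H(6/(-4))))*(-5) = ((3 + 0)/(4 + 0) + (1 + 1/(6/(-4))))*(-5) = (3/4 + (1 + 1/(6*(-¼))))*(-5) = ((¼)*3 + (1 + 1/(-3/2)))*(-5) = (¾ + (1 - ⅔))*(-5) = (¾ + ⅓)*(-5) = (13/12)*(-5) = -65/12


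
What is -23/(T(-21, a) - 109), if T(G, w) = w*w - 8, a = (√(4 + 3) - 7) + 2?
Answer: 391/1305 - 46*√7/1305 ≈ 0.20636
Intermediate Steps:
a = -5 + √7 (a = (√7 - 7) + 2 = (-7 + √7) + 2 = -5 + √7 ≈ -2.3542)
T(G, w) = -8 + w² (T(G, w) = w² - 8 = -8 + w²)
-23/(T(-21, a) - 109) = -23/((-8 + (-5 + √7)²) - 109) = -23/(-117 + (-5 + √7)²)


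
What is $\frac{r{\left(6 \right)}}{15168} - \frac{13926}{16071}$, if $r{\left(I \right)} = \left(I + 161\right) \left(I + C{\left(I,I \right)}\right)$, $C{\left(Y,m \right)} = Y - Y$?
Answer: $- \frac{985487}{1231136} \approx -0.80047$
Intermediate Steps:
$C{\left(Y,m \right)} = 0$
$r{\left(I \right)} = I \left(161 + I\right)$ ($r{\left(I \right)} = \left(I + 161\right) \left(I + 0\right) = \left(161 + I\right) I = I \left(161 + I\right)$)
$\frac{r{\left(6 \right)}}{15168} - \frac{13926}{16071} = \frac{6 \left(161 + 6\right)}{15168} - \frac{13926}{16071} = 6 \cdot 167 \cdot \frac{1}{15168} - \frac{422}{487} = 1002 \cdot \frac{1}{15168} - \frac{422}{487} = \frac{167}{2528} - \frac{422}{487} = - \frac{985487}{1231136}$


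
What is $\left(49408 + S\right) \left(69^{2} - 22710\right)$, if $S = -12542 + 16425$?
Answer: $-956520159$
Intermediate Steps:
$S = 3883$
$\left(49408 + S\right) \left(69^{2} - 22710\right) = \left(49408 + 3883\right) \left(69^{2} - 22710\right) = 53291 \left(4761 - 22710\right) = 53291 \left(-17949\right) = -956520159$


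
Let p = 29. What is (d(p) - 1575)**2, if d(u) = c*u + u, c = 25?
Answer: 674041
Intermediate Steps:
d(u) = 26*u (d(u) = 25*u + u = 26*u)
(d(p) - 1575)**2 = (26*29 - 1575)**2 = (754 - 1575)**2 = (-821)**2 = 674041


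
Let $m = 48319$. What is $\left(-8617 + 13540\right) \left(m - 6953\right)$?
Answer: $203644818$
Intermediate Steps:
$\left(-8617 + 13540\right) \left(m - 6953\right) = \left(-8617 + 13540\right) \left(48319 - 6953\right) = 4923 \cdot 41366 = 203644818$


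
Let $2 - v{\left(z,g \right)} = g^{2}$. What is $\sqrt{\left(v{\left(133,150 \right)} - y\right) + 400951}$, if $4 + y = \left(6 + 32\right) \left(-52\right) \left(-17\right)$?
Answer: $\sqrt{344865} \approx 587.25$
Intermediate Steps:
$v{\left(z,g \right)} = 2 - g^{2}$
$y = 33588$ ($y = -4 + \left(6 + 32\right) \left(-52\right) \left(-17\right) = -4 + 38 \left(-52\right) \left(-17\right) = -4 - -33592 = -4 + 33592 = 33588$)
$\sqrt{\left(v{\left(133,150 \right)} - y\right) + 400951} = \sqrt{\left(\left(2 - 150^{2}\right) - 33588\right) + 400951} = \sqrt{\left(\left(2 - 22500\right) - 33588\right) + 400951} = \sqrt{\left(-22498 - 33588\right) + 400951} = \sqrt{-56086 + 400951} = \sqrt{344865}$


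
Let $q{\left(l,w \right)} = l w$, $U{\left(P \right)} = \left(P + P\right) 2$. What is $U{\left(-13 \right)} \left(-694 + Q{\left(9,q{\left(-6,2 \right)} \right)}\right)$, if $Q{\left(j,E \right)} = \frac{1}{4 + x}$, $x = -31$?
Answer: $\frac{974428}{27} \approx 36090.0$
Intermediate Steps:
$U{\left(P \right)} = 4 P$ ($U{\left(P \right)} = 2 P 2 = 4 P$)
$Q{\left(j,E \right)} = - \frac{1}{27}$ ($Q{\left(j,E \right)} = \frac{1}{4 - 31} = \frac{1}{-27} = - \frac{1}{27}$)
$U{\left(-13 \right)} \left(-694 + Q{\left(9,q{\left(-6,2 \right)} \right)}\right) = 4 \left(-13\right) \left(-694 - \frac{1}{27}\right) = \left(-52\right) \left(- \frac{18739}{27}\right) = \frac{974428}{27}$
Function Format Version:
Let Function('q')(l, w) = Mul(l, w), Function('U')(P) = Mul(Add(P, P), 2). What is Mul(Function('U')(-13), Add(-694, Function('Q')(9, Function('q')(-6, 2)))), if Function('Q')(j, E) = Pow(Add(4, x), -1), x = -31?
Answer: Rational(974428, 27) ≈ 36090.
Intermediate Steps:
Function('U')(P) = Mul(4, P) (Function('U')(P) = Mul(Mul(2, P), 2) = Mul(4, P))
Function('Q')(j, E) = Rational(-1, 27) (Function('Q')(j, E) = Pow(Add(4, -31), -1) = Pow(-27, -1) = Rational(-1, 27))
Mul(Function('U')(-13), Add(-694, Function('Q')(9, Function('q')(-6, 2)))) = Mul(Mul(4, -13), Add(-694, Rational(-1, 27))) = Mul(-52, Rational(-18739, 27)) = Rational(974428, 27)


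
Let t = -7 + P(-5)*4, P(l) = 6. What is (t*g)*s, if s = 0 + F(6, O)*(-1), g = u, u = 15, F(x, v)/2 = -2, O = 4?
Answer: 1020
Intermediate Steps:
F(x, v) = -4 (F(x, v) = 2*(-2) = -4)
t = 17 (t = -7 + 6*4 = -7 + 24 = 17)
g = 15
s = 4 (s = 0 - 4*(-1) = 0 + 4 = 4)
(t*g)*s = (17*15)*4 = 255*4 = 1020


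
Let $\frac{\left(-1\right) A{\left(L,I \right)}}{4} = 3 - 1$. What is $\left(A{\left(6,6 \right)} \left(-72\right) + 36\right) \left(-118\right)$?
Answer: $-72216$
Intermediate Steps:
$A{\left(L,I \right)} = -8$ ($A{\left(L,I \right)} = - 4 \left(3 - 1\right) = \left(-4\right) 2 = -8$)
$\left(A{\left(6,6 \right)} \left(-72\right) + 36\right) \left(-118\right) = \left(\left(-8\right) \left(-72\right) + 36\right) \left(-118\right) = \left(576 + 36\right) \left(-118\right) = 612 \left(-118\right) = -72216$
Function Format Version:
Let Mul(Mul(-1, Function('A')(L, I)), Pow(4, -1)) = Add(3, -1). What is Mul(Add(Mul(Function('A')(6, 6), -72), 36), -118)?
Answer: -72216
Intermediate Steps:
Function('A')(L, I) = -8 (Function('A')(L, I) = Mul(-4, Add(3, -1)) = Mul(-4, 2) = -8)
Mul(Add(Mul(Function('A')(6, 6), -72), 36), -118) = Mul(Add(Mul(-8, -72), 36), -118) = Mul(Add(576, 36), -118) = Mul(612, -118) = -72216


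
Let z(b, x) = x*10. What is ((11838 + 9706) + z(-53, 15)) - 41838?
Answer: -20144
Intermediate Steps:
z(b, x) = 10*x
((11838 + 9706) + z(-53, 15)) - 41838 = ((11838 + 9706) + 10*15) - 41838 = (21544 + 150) - 41838 = 21694 - 41838 = -20144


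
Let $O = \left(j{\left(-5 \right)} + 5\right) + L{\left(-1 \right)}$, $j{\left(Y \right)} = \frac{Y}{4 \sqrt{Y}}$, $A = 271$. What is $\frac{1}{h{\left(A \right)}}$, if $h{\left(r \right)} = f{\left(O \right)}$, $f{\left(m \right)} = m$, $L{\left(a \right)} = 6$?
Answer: $\frac{176}{1941} - \frac{4 i \sqrt{5}}{1941} \approx 0.090675 - 0.0046081 i$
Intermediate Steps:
$j{\left(Y \right)} = \frac{\sqrt{Y}}{4}$ ($j{\left(Y \right)} = Y \frac{1}{4 \sqrt{Y}} = \frac{\sqrt{Y}}{4}$)
$O = 11 + \frac{i \sqrt{5}}{4}$ ($O = \left(\frac{\sqrt{-5}}{4} + 5\right) + 6 = \left(\frac{i \sqrt{5}}{4} + 5\right) + 6 = \left(5 + \frac{i \sqrt{5}}{4}\right) + 6 = 11 + \frac{i \sqrt{5}}{4} \approx 11.0 + 0.55902 i$)
$h{\left(r \right)} = 11 + \frac{i \sqrt{5}}{4}$
$\frac{1}{h{\left(A \right)}} = \frac{1}{11 + \frac{i \sqrt{5}}{4}}$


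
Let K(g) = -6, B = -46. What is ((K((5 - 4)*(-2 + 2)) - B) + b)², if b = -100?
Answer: 3600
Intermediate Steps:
((K((5 - 4)*(-2 + 2)) - B) + b)² = ((-6 - 1*(-46)) - 100)² = ((-6 + 46) - 100)² = (40 - 100)² = (-60)² = 3600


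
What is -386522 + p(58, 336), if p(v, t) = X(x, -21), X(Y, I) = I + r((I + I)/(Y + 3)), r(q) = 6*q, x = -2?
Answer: -386795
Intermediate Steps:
X(Y, I) = I + 12*I/(3 + Y) (X(Y, I) = I + 6*((I + I)/(Y + 3)) = I + 6*((2*I)/(3 + Y)) = I + 6*(2*I/(3 + Y)) = I + 12*I/(3 + Y))
p(v, t) = -273 (p(v, t) = -21*(15 - 2)/(3 - 2) = -21*13/1 = -21*1*13 = -273)
-386522 + p(58, 336) = -386522 - 273 = -386795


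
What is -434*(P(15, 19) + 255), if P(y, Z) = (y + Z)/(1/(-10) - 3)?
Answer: -105910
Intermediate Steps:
P(y, Z) = -10*Z/31 - 10*y/31 (P(y, Z) = (Z + y)/(-⅒ - 3) = (Z + y)/(-31/10) = (Z + y)*(-10/31) = -10*Z/31 - 10*y/31)
-434*(P(15, 19) + 255) = -434*((-10/31*19 - 10/31*15) + 255) = -434*((-190/31 - 150/31) + 255) = -434*(-340/31 + 255) = -434*7565/31 = -105910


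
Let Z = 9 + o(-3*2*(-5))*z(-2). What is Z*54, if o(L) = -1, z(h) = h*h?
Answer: 270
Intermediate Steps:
z(h) = h²
Z = 5 (Z = 9 - 1*(-2)² = 9 - 1*4 = 9 - 4 = 5)
Z*54 = 5*54 = 270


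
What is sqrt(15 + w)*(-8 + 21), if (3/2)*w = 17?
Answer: 13*sqrt(237)/3 ≈ 66.711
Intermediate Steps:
w = 34/3 (w = (2/3)*17 = 34/3 ≈ 11.333)
sqrt(15 + w)*(-8 + 21) = sqrt(15 + 34/3)*(-8 + 21) = sqrt(79/3)*13 = (sqrt(237)/3)*13 = 13*sqrt(237)/3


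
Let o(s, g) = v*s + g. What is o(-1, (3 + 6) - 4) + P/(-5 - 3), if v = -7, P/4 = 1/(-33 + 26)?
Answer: 169/14 ≈ 12.071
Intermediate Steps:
P = -4/7 (P = 4/(-33 + 26) = 4/(-7) = 4*(-⅐) = -4/7 ≈ -0.57143)
o(s, g) = g - 7*s (o(s, g) = -7*s + g = g - 7*s)
o(-1, (3 + 6) - 4) + P/(-5 - 3) = (((3 + 6) - 4) - 7*(-1)) - 4/(7*(-5 - 3)) = ((9 - 4) + 7) - 4/7/(-8) = (5 + 7) - 4/7*(-⅛) = 12 + 1/14 = 169/14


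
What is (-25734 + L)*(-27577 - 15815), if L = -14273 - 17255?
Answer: 2484712704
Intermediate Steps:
L = -31528
(-25734 + L)*(-27577 - 15815) = (-25734 - 31528)*(-27577 - 15815) = -57262*(-43392) = 2484712704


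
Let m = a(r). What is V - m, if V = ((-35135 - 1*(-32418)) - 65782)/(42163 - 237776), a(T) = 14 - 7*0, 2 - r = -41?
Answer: -2670083/195613 ≈ -13.650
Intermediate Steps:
r = 43 (r = 2 - 1*(-41) = 2 + 41 = 43)
a(T) = 14 (a(T) = 14 + 0 = 14)
m = 14
V = 68499/195613 (V = ((-35135 + 32418) - 65782)/(-195613) = (-2717 - 65782)*(-1/195613) = -68499*(-1/195613) = 68499/195613 ≈ 0.35018)
V - m = 68499/195613 - 1*14 = 68499/195613 - 14 = -2670083/195613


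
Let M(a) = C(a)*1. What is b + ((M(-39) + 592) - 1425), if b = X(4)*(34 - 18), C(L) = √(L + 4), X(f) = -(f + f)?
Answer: -961 + I*√35 ≈ -961.0 + 5.9161*I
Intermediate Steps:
X(f) = -2*f
C(L) = √(4 + L)
M(a) = √(4 + a) (M(a) = √(4 + a)*1 = √(4 + a))
b = -128 (b = (-2*4)*(34 - 18) = -8*16 = -128)
b + ((M(-39) + 592) - 1425) = -128 + ((√(4 - 39) + 592) - 1425) = -128 + ((√(-35) + 592) - 1425) = -128 + ((I*√35 + 592) - 1425) = -128 + ((592 + I*√35) - 1425) = -128 + (-833 + I*√35) = -961 + I*√35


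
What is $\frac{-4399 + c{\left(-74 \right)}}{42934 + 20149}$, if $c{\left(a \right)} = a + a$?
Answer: $- \frac{4547}{63083} \approx -0.07208$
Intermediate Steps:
$c{\left(a \right)} = 2 a$
$\frac{-4399 + c{\left(-74 \right)}}{42934 + 20149} = \frac{-4399 + 2 \left(-74\right)}{42934 + 20149} = \frac{-4399 - 148}{63083} = \left(-4547\right) \frac{1}{63083} = - \frac{4547}{63083}$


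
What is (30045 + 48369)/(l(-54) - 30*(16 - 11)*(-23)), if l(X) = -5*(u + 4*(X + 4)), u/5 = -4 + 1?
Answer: 78414/4525 ≈ 17.329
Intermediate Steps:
u = -15 (u = 5*(-4 + 1) = 5*(-3) = -15)
l(X) = -5 - 20*X (l(X) = -5*(-15 + 4*(X + 4)) = -5*(-15 + 4*(4 + X)) = -5*(-15 + (16 + 4*X)) = -5*(1 + 4*X) = -5 - 20*X)
(30045 + 48369)/(l(-54) - 30*(16 - 11)*(-23)) = (30045 + 48369)/((-5 - 20*(-54)) - 30*(16 - 11)*(-23)) = 78414/((-5 + 1080) - 30*5*(-23)) = 78414/(1075 - 150*(-23)) = 78414/(1075 + 3450) = 78414/4525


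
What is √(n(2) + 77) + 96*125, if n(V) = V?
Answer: 12000 + √79 ≈ 12009.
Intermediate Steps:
√(n(2) + 77) + 96*125 = √(2 + 77) + 96*125 = √79 + 12000 = 12000 + √79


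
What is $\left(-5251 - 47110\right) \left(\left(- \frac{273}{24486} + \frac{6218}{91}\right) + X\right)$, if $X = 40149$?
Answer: $- \frac{223440032414439}{106106} \approx -2.1058 \cdot 10^{9}$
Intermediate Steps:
$\left(-5251 - 47110\right) \left(\left(- \frac{273}{24486} + \frac{6218}{91}\right) + X\right) = \left(-5251 - 47110\right) \left(\left(- \frac{273}{24486} + \frac{6218}{91}\right) + 40149\right) = - 52361 \left(\left(\left(-273\right) \frac{1}{24486} + 6218 \cdot \frac{1}{91}\right) + 40149\right) = - 52361 \left(\left(- \frac{13}{1166} + \frac{6218}{91}\right) + 40149\right) = - 52361 \left(\frac{7249005}{106106} + 40149\right) = \left(-52361\right) \frac{4267298799}{106106} = - \frac{223440032414439}{106106}$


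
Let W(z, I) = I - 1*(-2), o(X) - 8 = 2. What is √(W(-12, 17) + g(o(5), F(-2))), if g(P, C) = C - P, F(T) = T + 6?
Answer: √13 ≈ 3.6056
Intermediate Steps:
o(X) = 10 (o(X) = 8 + 2 = 10)
F(T) = 6 + T
W(z, I) = 2 + I (W(z, I) = I + 2 = 2 + I)
√(W(-12, 17) + g(o(5), F(-2))) = √((2 + 17) + ((6 - 2) - 1*10)) = √(19 + (4 - 10)) = √(19 - 6) = √13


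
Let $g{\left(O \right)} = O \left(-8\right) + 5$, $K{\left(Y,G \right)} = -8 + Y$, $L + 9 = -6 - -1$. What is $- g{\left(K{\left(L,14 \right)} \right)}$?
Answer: $-181$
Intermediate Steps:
$L = -14$ ($L = -9 - 5 = -14$)
$g{\left(O \right)} = 5 - 8 O$ ($g{\left(O \right)} = - 8 O + 5 = 5 - 8 O$)
$- g{\left(K{\left(L,14 \right)} \right)} = - (5 - 8 \left(-8 - 14\right)) = - (5 - -176) = - (5 + 176) = \left(-1\right) 181 = -181$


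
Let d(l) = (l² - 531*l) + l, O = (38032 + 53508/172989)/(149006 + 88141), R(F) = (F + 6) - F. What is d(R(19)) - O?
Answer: -42995158914436/13674607461 ≈ -3144.2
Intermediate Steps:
R(F) = 6 (R(F) = (6 + F) - F = 6)
O = 2193057052/13674607461 (O = (38032 + 53508*(1/172989))/237147 = (38032 + 17836/57663)*(1/237147) = (2193057052/57663)*(1/237147) = 2193057052/13674607461 ≈ 0.16037)
d(l) = l² - 530*l
d(R(19)) - O = 6*(-530 + 6) - 1*2193057052/13674607461 = 6*(-524) - 2193057052/13674607461 = -3144 - 2193057052/13674607461 = -42995158914436/13674607461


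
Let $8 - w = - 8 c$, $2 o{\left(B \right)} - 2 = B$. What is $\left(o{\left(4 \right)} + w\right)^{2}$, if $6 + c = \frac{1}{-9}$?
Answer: $\frac{116281}{81} \approx 1435.6$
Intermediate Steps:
$c = - \frac{55}{9}$ ($c = -6 + \frac{1}{-9} = -6 - \frac{1}{9} = - \frac{55}{9} \approx -6.1111$)
$o{\left(B \right)} = 1 + \frac{B}{2}$
$w = - \frac{368}{9}$ ($w = 8 - \left(-8\right) \left(- \frac{55}{9}\right) = 8 - \frac{440}{9} = - \frac{368}{9} \approx -40.889$)
$\left(o{\left(4 \right)} + w\right)^{2} = \left(\left(1 + \frac{1}{2} \cdot 4\right) - \frac{368}{9}\right)^{2} = \left(\left(1 + 2\right) - \frac{368}{9}\right)^{2} = \left(3 - \frac{368}{9}\right)^{2} = \left(- \frac{341}{9}\right)^{2} = \frac{116281}{81}$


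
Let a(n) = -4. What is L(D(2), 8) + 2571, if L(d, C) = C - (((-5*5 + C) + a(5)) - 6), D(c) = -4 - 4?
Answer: 2606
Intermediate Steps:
D(c) = -8
L(d, C) = 35 (L(d, C) = C - (((-5*5 + C) - 4) - 6) = C - (((-25 + C) - 4) - 6) = C - ((-29 + C) - 6) = C - (-35 + C) = C + (35 - C) = 35)
L(D(2), 8) + 2571 = 35 + 2571 = 2606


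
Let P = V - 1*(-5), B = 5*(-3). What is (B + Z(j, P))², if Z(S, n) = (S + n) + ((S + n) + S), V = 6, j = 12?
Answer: 1849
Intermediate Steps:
B = -15
P = 11 (P = 6 - 1*(-5) = 6 + 5 = 11)
Z(S, n) = 2*n + 3*S (Z(S, n) = (S + n) + (n + 2*S) = 2*n + 3*S)
(B + Z(j, P))² = (-15 + (2*11 + 3*12))² = (-15 + (22 + 36))² = (-15 + 58)² = 43² = 1849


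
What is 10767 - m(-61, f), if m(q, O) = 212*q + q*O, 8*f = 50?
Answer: 96321/4 ≈ 24080.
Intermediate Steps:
f = 25/4 (f = (1/8)*50 = 25/4 ≈ 6.2500)
m(q, O) = 212*q + O*q
10767 - m(-61, f) = 10767 - (-61)*(212 + 25/4) = 10767 - (-61)*873/4 = 10767 - 1*(-53253/4) = 10767 + 53253/4 = 96321/4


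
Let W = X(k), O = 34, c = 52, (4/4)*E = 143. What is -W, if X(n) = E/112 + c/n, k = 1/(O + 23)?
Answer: -332111/112 ≈ -2965.3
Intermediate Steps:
E = 143
k = 1/57 (k = 1/(34 + 23) = 1/57 ≈ 0.017544)
X(n) = 143/112 + 52/n
W = 332111/112 (W = 143/112 + 52/(1/57) = 143/112 + 52*57 = 143/112 + 2964 = 332111/112 ≈ 2965.3)
-W = -1*332111/112 = -332111/112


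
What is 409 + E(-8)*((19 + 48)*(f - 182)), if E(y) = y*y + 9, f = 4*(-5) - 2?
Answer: -997355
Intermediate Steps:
f = -22 (f = -20 - 2 = -22)
E(y) = 9 + y**2 (E(y) = y**2 + 9 = 9 + y**2)
409 + E(-8)*((19 + 48)*(f - 182)) = 409 + (9 + (-8)**2)*((19 + 48)*(-22 - 182)) = 409 + (9 + 64)*(67*(-204)) = 409 + 73*(-13668) = 409 - 997764 = -997355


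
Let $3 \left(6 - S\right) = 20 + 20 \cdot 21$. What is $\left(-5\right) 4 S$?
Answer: $\frac{8440}{3} \approx 2813.3$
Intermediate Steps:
$S = - \frac{422}{3}$ ($S = 6 - \frac{20 + 20 \cdot 21}{3} = 6 - \frac{20 + 420}{3} = 6 - \frac{440}{3} = - \frac{422}{3} \approx -140.67$)
$\left(-5\right) 4 S = \left(-5\right) 4 \left(- \frac{422}{3}\right) = \left(-20\right) \left(- \frac{422}{3}\right) = \frac{8440}{3}$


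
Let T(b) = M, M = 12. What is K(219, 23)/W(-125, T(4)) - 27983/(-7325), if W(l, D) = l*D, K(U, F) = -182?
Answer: 866153/219750 ≈ 3.9415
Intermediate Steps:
T(b) = 12
W(l, D) = D*l
K(219, 23)/W(-125, T(4)) - 27983/(-7325) = -182/(12*(-125)) - 27983/(-7325) = -182/(-1500) - 27983*(-1/7325) = -182*(-1/1500) + 27983/7325 = 91/750 + 27983/7325 = 866153/219750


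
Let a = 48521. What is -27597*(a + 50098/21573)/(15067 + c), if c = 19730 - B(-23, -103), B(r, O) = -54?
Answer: -9629454611569/250613541 ≈ -38424.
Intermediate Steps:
c = 19784 (c = 19730 - 1*(-54) = 19730 + 54 = 19784)
-27597*(a + 50098/21573)/(15067 + c) = -27597*(48521 + 50098/21573)/(15067 + 19784) = -27597/(34851/(48521 + 50098*(1/21573))) = -27597/(34851/(48521 + 50098/21573)) = -27597/(34851/(1046793631/21573)) = -27597/(34851*(21573/1046793631)) = -27597/751840623/1046793631 = -27597*1046793631/751840623 = -9629454611569/250613541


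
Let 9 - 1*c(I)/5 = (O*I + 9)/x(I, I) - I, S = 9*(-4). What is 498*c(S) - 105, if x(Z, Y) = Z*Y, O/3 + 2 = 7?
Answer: -1591555/24 ≈ -66315.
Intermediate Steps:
O = 15 (O = -6 + 3*7 = -6 + 21 = 15)
S = -36
x(Z, Y) = Y*Z
c(I) = 45 + 5*I - 5*(9 + 15*I)/I² (c(I) = 45 - 5*((15*I + 9)/((I*I)) - I) = 45 - 5*((9 + 15*I)/(I²) - I) = 45 - 5*((9 + 15*I)/I² - I) = 45 - 5*(-I + (9 + 15*I)/I²) = 45 + (5*I - 5*(9 + 15*I)/I²) = 45 + 5*I - 5*(9 + 15*I)/I²)
498*c(S) - 105 = 498*(45 - 75/(-36) - 45/(-36)² + 5*(-36)) - 105 = 498*(45 - 75*(-1/36) - 45*1/1296 - 180) - 105 = 498*(45 + 25/12 - 5/144 - 180) - 105 = 498*(-19145/144) - 105 = -1589035/24 - 105 = -1591555/24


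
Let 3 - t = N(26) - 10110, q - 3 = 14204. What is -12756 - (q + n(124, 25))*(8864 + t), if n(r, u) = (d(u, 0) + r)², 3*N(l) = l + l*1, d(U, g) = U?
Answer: -690296300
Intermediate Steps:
N(l) = 2*l/3 (N(l) = (l + l*1)/3 = (l + l)/3 = (2*l)/3 = 2*l/3)
q = 14207 (q = 3 + 14204 = 14207)
n(r, u) = (r + u)² (n(r, u) = (u + r)² = (r + u)²)
t = 30287/3 (t = 3 - ((⅔)*26 - 10110) = 3 - (52/3 - 10110) = 3 - 1*(-30278/3) = 3 + 30278/3 = 30287/3 ≈ 10096.)
-12756 - (q + n(124, 25))*(8864 + t) = -12756 - (14207 + (124 + 25)²)*(8864 + 30287/3) = -12756 - (14207 + 149²)*56879/3 = -12756 - (14207 + 22201)*56879/3 = -12756 - 36408*56879/3 = -12756 - 1*690283544 = -12756 - 690283544 = -690296300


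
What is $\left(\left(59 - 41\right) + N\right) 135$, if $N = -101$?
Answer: $-11205$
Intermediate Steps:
$\left(\left(59 - 41\right) + N\right) 135 = \left(\left(59 - 41\right) - 101\right) 135 = \left(18 - 101\right) 135 = \left(-83\right) 135 = -11205$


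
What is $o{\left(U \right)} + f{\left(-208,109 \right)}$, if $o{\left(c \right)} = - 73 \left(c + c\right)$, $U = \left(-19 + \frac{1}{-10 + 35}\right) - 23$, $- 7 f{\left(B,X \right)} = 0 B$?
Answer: $\frac{153154}{25} \approx 6126.2$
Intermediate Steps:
$f{\left(B,X \right)} = 0$ ($f{\left(B,X \right)} = - \frac{0 B}{7} = \left(- \frac{1}{7}\right) 0 = 0$)
$U = - \frac{1049}{25}$ ($U = \left(-19 + \frac{1}{25}\right) - 23 = - \frac{474}{25} - 23 = - \frac{1049}{25} \approx -41.96$)
$o{\left(c \right)} = - 146 c$ ($o{\left(c \right)} = - 73 \cdot 2 c = - 146 c$)
$o{\left(U \right)} + f{\left(-208,109 \right)} = \left(-146\right) \left(- \frac{1049}{25}\right) + 0 = \frac{153154}{25} + 0 = \frac{153154}{25}$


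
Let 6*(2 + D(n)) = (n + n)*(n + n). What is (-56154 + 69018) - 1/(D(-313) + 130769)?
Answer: 7567106493/588239 ≈ 12864.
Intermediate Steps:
D(n) = -2 + 2*n²/3 (D(n) = -2 + ((n + n)*(n + n))/6 = -2 + ((2*n)*(2*n))/6 = -2 + (4*n²)/6 = -2 + 2*n²/3)
(-56154 + 69018) - 1/(D(-313) + 130769) = (-56154 + 69018) - 1/((-2 + (⅔)*(-313)²) + 130769) = 12864 - 1/((-2 + (⅔)*97969) + 130769) = 12864 - 1/((-2 + 195938/3) + 130769) = 12864 - 1/(195932/3 + 130769) = 12864 - 1/588239/3 = 12864 - 1*3/588239 = 12864 - 3/588239 = 7567106493/588239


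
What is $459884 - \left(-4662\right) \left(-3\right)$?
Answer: $445898$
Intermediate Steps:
$459884 - \left(-4662\right) \left(-3\right) = 459884 - 13986 = 445898$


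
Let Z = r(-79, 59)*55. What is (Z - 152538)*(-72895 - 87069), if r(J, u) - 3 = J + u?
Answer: 24550154972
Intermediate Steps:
r(J, u) = 3 + J + u (r(J, u) = 3 + (J + u) = 3 + J + u)
Z = -935 (Z = (3 - 79 + 59)*55 = -17*55 = -935)
(Z - 152538)*(-72895 - 87069) = (-935 - 152538)*(-72895 - 87069) = -153473*(-159964) = 24550154972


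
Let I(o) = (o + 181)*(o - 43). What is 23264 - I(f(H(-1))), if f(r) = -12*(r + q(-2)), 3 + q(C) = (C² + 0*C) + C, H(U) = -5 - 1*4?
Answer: 87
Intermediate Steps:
H(U) = -9 (H(U) = -5 - 4 = -9)
q(C) = -3 + C + C² (q(C) = -3 + ((C² + 0*C) + C) = -3 + ((C² + 0) + C) = -3 + (C² + C) = -3 + (C + C²) = -3 + C + C²)
f(r) = 12 - 12*r (f(r) = -12*(r + (-3 - 2 + (-2)²)) = -12*(r + (-3 - 2 + 4)) = -12*(r - 1) = -12*(-1 + r) = 12 - 12*r)
I(o) = (-43 + o)*(181 + o) (I(o) = (181 + o)*(-43 + o) = (-43 + o)*(181 + o))
23264 - I(f(H(-1))) = 23264 - (-7783 + (12 - 12*(-9))² + 138*(12 - 12*(-9))) = 23264 - (-7783 + (12 + 108)² + 138*(12 + 108)) = 23264 - (-7783 + 120² + 138*120) = 23264 - (-7783 + 14400 + 16560) = 23264 - 1*23177 = 23264 - 23177 = 87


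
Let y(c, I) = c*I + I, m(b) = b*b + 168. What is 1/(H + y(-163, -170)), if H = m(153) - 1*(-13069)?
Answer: 1/64186 ≈ 1.5580e-5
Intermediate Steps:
m(b) = 168 + b² (m(b) = b² + 168 = 168 + b²)
y(c, I) = I + I*c (y(c, I) = I*c + I = I + I*c)
H = 36646 (H = (168 + 153²) - 1*(-13069) = (168 + 23409) + 13069 = 23577 + 13069 = 36646)
1/(H + y(-163, -170)) = 1/(36646 - 170*(1 - 163)) = 1/(36646 - 170*(-162)) = 1/(36646 + 27540) = 1/64186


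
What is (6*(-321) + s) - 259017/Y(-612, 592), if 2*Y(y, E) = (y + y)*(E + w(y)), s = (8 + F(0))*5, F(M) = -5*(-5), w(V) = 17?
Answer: -218693257/124236 ≈ -1760.3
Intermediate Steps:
F(M) = 25
s = 165 (s = (8 + 25)*5 = 33*5 = 165)
Y(y, E) = y*(17 + E) (Y(y, E) = ((y + y)*(E + 17))/2 = ((2*y)*(17 + E))/2 = (2*y*(17 + E))/2 = y*(17 + E))
(6*(-321) + s) - 259017/Y(-612, 592) = (6*(-321) + 165) - 259017*(-1/(612*(17 + 592))) = (-1926 + 165) - 259017/((-612*609)) = -1761 - 259017/(-372708) = -1761 - 259017*(-1/372708) = -1761 + 86339/124236 = -218693257/124236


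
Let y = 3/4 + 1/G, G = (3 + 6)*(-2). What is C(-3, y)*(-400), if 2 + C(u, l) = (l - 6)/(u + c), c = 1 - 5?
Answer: 31300/63 ≈ 496.83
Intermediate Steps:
c = -4
G = -18 (G = 9*(-2) = -18)
y = 25/36 (y = 3/4 + 1/(-18) = 3*(1/4) + 1*(-1/18) = 3/4 - 1/18 = 25/36 ≈ 0.69444)
C(u, l) = -2 + (-6 + l)/(-4 + u) (C(u, l) = -2 + (l - 6)/(u - 4) = -2 + (-6 + l)/(-4 + u))
C(-3, y)*(-400) = ((2 + 25/36 - 2*(-3))/(-4 - 3))*(-400) = ((2 + 25/36 + 6)/(-7))*(-400) = -1/7*313/36*(-400) = -313/252*(-400) = 31300/63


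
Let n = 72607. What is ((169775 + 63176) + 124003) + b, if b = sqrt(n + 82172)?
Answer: 356954 + sqrt(154779) ≈ 3.5735e+5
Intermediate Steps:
b = sqrt(154779) (b = sqrt(72607 + 82172) = sqrt(154779) ≈ 393.42)
((169775 + 63176) + 124003) + b = ((169775 + 63176) + 124003) + sqrt(154779) = (232951 + 124003) + sqrt(154779) = 356954 + sqrt(154779)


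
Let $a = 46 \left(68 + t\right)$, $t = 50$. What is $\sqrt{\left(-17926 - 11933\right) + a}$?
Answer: $i \sqrt{24431} \approx 156.3 i$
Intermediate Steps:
$a = 5428$ ($a = 46 \left(68 + 50\right) = 46 \cdot 118 = 5428$)
$\sqrt{\left(-17926 - 11933\right) + a} = \sqrt{\left(-17926 - 11933\right) + 5428} = \sqrt{-29859 + 5428} = \sqrt{-24431} = i \sqrt{24431}$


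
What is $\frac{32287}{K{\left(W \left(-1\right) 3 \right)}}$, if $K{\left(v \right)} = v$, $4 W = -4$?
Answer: $\frac{32287}{3} \approx 10762.0$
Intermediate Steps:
$W = -1$ ($W = \frac{1}{4} \left(-4\right) = -1$)
$\frac{32287}{K{\left(W \left(-1\right) 3 \right)}} = \frac{32287}{\left(-1\right) \left(-1\right) 3} = \frac{32287}{1 \cdot 3} = \frac{32287}{3}$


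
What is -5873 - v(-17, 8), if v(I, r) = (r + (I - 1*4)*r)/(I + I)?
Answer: -99921/17 ≈ -5877.7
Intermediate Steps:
v(I, r) = (r + r*(-4 + I))/(2*I) (v(I, r) = (r + (I - 4)*r)/((2*I)) = (r + (-4 + I)*r)*(1/(2*I)) = (r + r*(-4 + I))*(1/(2*I)) = (r + r*(-4 + I))/(2*I))
-5873 - v(-17, 8) = -5873 - 8*(-3 - 17)/(2*(-17)) = -5873 - 8*(-1)*(-20)/(2*17) = -5873 - 1*80/17 = -5873 - 80/17 = -99921/17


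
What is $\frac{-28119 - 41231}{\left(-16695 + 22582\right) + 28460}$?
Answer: $- \frac{69350}{34347} \approx -2.0191$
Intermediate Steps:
$\frac{-28119 - 41231}{\left(-16695 + 22582\right) + 28460} = - \frac{69350}{5887 + 28460} = - \frac{69350}{34347}$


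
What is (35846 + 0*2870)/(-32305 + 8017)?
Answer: -17923/12144 ≈ -1.4759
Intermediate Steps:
(35846 + 0*2870)/(-32305 + 8017) = (35846 + 0)/(-24288) = 35846*(-1/24288) = -17923/12144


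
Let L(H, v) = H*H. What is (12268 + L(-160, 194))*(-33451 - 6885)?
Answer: -1527443648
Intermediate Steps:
L(H, v) = H²
(12268 + L(-160, 194))*(-33451 - 6885) = (12268 + (-160)²)*(-33451 - 6885) = (12268 + 25600)*(-40336) = 37868*(-40336) = -1527443648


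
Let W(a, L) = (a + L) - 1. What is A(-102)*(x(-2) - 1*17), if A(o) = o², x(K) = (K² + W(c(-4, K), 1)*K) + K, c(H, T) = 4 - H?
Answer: -322524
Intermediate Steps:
W(a, L) = -1 + L + a (W(a, L) = (L + a) - 1 = -1 + L + a)
x(K) = K² + 9*K (x(K) = (K² + (-1 + 1 + (4 - 1*(-4)))*K) + K = (K² + (-1 + 1 + (4 + 4))*K) + K = (K² + (-1 + 1 + 8)*K) + K = (K² + 8*K) + K = K² + 9*K)
A(-102)*(x(-2) - 1*17) = (-102)²*(-2*(9 - 2) - 1*17) = 10404*(-2*7 - 17) = 10404*(-14 - 17) = 10404*(-31) = -322524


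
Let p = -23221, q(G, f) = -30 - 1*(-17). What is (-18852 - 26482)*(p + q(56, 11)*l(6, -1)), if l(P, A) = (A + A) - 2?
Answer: 1050343446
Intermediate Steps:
q(G, f) = -13 (q(G, f) = -30 + 17 = -13)
l(P, A) = -2 + 2*A (l(P, A) = 2*A - 2 = -2 + 2*A)
(-18852 - 26482)*(p + q(56, 11)*l(6, -1)) = (-18852 - 26482)*(-23221 - 13*(-2 + 2*(-1))) = -45334*(-23221 - 13*(-2 - 2)) = -45334*(-23221 - 13*(-4)) = -45334*(-23221 + 52) = -45334*(-23169) = 1050343446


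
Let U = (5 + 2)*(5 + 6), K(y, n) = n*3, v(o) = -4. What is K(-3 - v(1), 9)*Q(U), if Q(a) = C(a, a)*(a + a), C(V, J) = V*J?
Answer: 24652782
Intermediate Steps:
C(V, J) = J*V
K(y, n) = 3*n
U = 77 (U = 7*11 = 77)
Q(a) = 2*a**3 (Q(a) = (a*a)*(a + a) = a**2*(2*a) = 2*a**3)
K(-3 - v(1), 9)*Q(U) = (3*9)*(2*77**3) = 27*(2*456533) = 27*913066 = 24652782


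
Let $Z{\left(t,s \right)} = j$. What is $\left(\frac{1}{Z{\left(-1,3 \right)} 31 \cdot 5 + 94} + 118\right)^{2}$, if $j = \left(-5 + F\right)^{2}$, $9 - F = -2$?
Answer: $\frac{448274438089}{32194276} \approx 13924.0$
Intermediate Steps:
$F = 11$ ($F = 9 - -2 = 9 + 2 = 11$)
$j = 36$ ($j = \left(-5 + 11\right)^{2} = 6^{2} = 36$)
$Z{\left(t,s \right)} = 36$
$\left(\frac{1}{Z{\left(-1,3 \right)} 31 \cdot 5 + 94} + 118\right)^{2} = \left(\frac{1}{36 \cdot 31 \cdot 5 + 94} + 118\right)^{2} = \left(\frac{1}{36 \cdot 155 + 94} + 118\right)^{2} = \left(\frac{1}{5580 + 94} + 118\right)^{2} = \left(\frac{1}{5674} + 118\right)^{2} = \left(\frac{669533}{5674}\right)^{2} = \frac{448274438089}{32194276}$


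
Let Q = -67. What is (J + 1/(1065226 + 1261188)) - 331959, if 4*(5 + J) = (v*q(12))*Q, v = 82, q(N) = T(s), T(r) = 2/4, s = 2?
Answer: -1547766723819/4652828 ≈ -3.3265e+5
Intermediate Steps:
T(r) = ½ (T(r) = 2*(¼) = ½)
q(N) = ½
J = -2767/4 (J = -5 + ((82*(½))*(-67))/4 = -5 + (41*(-67))/4 = -5 + (¼)*(-2747) = -5 - 2747/4 = -2767/4 ≈ -691.75)
(J + 1/(1065226 + 1261188)) - 331959 = (-2767/4 + 1/(1065226 + 1261188)) - 331959 = (-2767/4 + 1/2326414) - 331959 = -3218593767/4652828 - 331959 = -1547766723819/4652828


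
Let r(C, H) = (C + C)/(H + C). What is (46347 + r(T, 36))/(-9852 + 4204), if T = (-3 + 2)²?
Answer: -1714841/208976 ≈ -8.2059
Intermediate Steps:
T = 1 (T = (-1)² = 1)
r(C, H) = 2*C/(C + H) (r(C, H) = (2*C)/(C + H) = 2*C/(C + H))
(46347 + r(T, 36))/(-9852 + 4204) = (46347 + 2*1/(1 + 36))/(-9852 + 4204) = (46347 + 2*1/37)/(-5648) = (46347 + 2*1*(1/37))*(-1/5648) = (46347 + 2/37)*(-1/5648) = (1714841/37)*(-1/5648) = -1714841/208976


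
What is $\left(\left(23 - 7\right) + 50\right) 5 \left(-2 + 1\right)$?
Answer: $-330$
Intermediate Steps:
$\left(\left(23 - 7\right) + 50\right) 5 \left(-2 + 1\right) = \left(16 + 50\right) 5 \left(-1\right) = 66 \left(-5\right) = -330$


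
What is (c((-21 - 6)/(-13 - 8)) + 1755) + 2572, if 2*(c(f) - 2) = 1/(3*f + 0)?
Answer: 233773/54 ≈ 4329.1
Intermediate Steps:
c(f) = 2 + 1/(6*f) (c(f) = 2 + 1/(2*(3*f + 0)) = 2 + 1/(2*((3*f))) = 2 + (1/(3*f))/2 = 2 + 1/(6*f))
(c((-21 - 6)/(-13 - 8)) + 1755) + 2572 = ((2 + 1/(6*(((-21 - 6)/(-13 - 8))))) + 1755) + 2572 = ((2 + 1/(6*((-27/(-21))))) + 1755) + 2572 = ((2 + 1/(6*((-27*(-1/21))))) + 1755) + 2572 = ((2 + 1/(6*(9/7))) + 1755) + 2572 = ((2 + (⅙)*(7/9)) + 1755) + 2572 = ((2 + 7/54) + 1755) + 2572 = (115/54 + 1755) + 2572 = 94885/54 + 2572 = 233773/54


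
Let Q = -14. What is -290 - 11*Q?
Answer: -136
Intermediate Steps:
-290 - 11*Q = -290 - 11*(-14) = -290 + 154 = -136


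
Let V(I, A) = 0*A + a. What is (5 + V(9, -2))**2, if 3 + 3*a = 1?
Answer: 169/9 ≈ 18.778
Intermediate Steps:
a = -2/3 (a = -1 + (1/3)*1 = -1 + 1/3 = -2/3 ≈ -0.66667)
V(I, A) = -2/3 (V(I, A) = 0*A - 2/3 = 0 - 2/3 = -2/3)
(5 + V(9, -2))**2 = (5 - 2/3)**2 = (13/3)**2 = 169/9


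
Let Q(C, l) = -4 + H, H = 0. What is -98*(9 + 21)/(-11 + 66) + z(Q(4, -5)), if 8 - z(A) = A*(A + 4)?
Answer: -500/11 ≈ -45.455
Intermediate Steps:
Q(C, l) = -4 (Q(C, l) = -4 + 0 = -4)
z(A) = 8 - A*(4 + A) (z(A) = 8 - A*(A + 4) = 8 - A*(4 + A))
-98*(9 + 21)/(-11 + 66) + z(Q(4, -5)) = -98*(9 + 21)/(-11 + 66) + (8 - 1*(-4)² - 4*(-4)) = -2940/55 + (8 - 1*16 + 16) = -2940/55 + (8 - 16 + 16) = -98*6/11 + 8 = -588/11 + 8 = -500/11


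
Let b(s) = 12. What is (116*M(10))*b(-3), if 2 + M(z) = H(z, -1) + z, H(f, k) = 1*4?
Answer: 16704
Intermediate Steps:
H(f, k) = 4
M(z) = 2 + z (M(z) = -2 + (4 + z) = 2 + z)
(116*M(10))*b(-3) = (116*(2 + 10))*12 = (116*12)*12 = 1392*12 = 16704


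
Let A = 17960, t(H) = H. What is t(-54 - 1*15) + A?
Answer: 17891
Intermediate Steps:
t(-54 - 1*15) + A = (-54 - 1*15) + 17960 = (-54 - 15) + 17960 = -69 + 17960 = 17891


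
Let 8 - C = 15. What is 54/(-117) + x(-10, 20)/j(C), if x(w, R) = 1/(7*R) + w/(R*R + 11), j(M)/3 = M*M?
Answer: -50763137/109958940 ≈ -0.46166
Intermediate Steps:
C = -7 (C = 8 - 1*15 = 8 - 15 = -7)
j(M) = 3*M**2 (j(M) = 3*(M*M) = 3*M**2)
x(w, R) = 1/(7*R) + w/(11 + R**2) (x(w, R) = 1/(7*R) + w/(R**2 + 11) = 1/(7*R) + w/(11 + R**2))
54/(-117) + x(-10, 20)/j(C) = 54/(-117) + ((1/7)*(11 + 20**2 + 7*20*(-10))/(20*(11 + 20**2)))/((3*(-7)**2)) = 54*(-1/117) + ((1/7)*(1/20)*(11 + 400 - 1400)/(11 + 400))/((3*49)) = -6/13 + ((1/7)*(1/20)*(-989)/411)/147 = -6/13 + ((1/7)*(1/20)*(1/411)*(-989))*(1/147) = -6/13 - 989/57540*1/147 = -6/13 - 989/8458380 = -50763137/109958940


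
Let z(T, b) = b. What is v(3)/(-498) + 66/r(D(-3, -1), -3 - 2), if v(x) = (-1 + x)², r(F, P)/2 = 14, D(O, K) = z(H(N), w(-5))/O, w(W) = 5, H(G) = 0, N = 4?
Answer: 8189/3486 ≈ 2.3491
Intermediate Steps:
D(O, K) = 5/O
r(F, P) = 28 (r(F, P) = 2*14 = 28)
v(3)/(-498) + 66/r(D(-3, -1), -3 - 2) = (-1 + 3)²/(-498) + 66/28 = 2²*(-1/498) + 66*(1/28) = 4*(-1/498) + 33/14 = -2/249 + 33/14 = 8189/3486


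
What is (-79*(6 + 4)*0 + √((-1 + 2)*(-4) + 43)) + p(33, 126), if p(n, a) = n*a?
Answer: 4158 + √39 ≈ 4164.2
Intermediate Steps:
p(n, a) = a*n
(-79*(6 + 4)*0 + √((-1 + 2)*(-4) + 43)) + p(33, 126) = (-79*(6 + 4)*0 + √((-1 + 2)*(-4) + 43)) + 126*33 = (-790*0 + √(1*(-4) + 43)) + 4158 = (-79*0 + √(-4 + 43)) + 4158 = (0 + √39) + 4158 = √39 + 4158 = 4158 + √39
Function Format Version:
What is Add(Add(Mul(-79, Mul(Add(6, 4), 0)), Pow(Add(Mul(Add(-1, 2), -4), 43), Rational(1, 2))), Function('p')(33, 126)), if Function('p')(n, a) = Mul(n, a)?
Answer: Add(4158, Pow(39, Rational(1, 2))) ≈ 4164.2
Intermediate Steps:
Function('p')(n, a) = Mul(a, n)
Add(Add(Mul(-79, Mul(Add(6, 4), 0)), Pow(Add(Mul(Add(-1, 2), -4), 43), Rational(1, 2))), Function('p')(33, 126)) = Add(Add(Mul(-79, Mul(Add(6, 4), 0)), Pow(Add(Mul(Add(-1, 2), -4), 43), Rational(1, 2))), Mul(126, 33)) = Add(Add(Mul(-79, Mul(10, 0)), Pow(Add(Mul(1, -4), 43), Rational(1, 2))), 4158) = Add(Add(Mul(-79, 0), Pow(Add(-4, 43), Rational(1, 2))), 4158) = Add(Add(0, Pow(39, Rational(1, 2))), 4158) = Add(Pow(39, Rational(1, 2)), 4158) = Add(4158, Pow(39, Rational(1, 2)))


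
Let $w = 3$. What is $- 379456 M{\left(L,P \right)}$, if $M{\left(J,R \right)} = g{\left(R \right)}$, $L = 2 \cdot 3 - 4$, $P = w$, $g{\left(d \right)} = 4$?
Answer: $-1517824$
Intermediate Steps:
$P = 3$
$L = 2$ ($L = 6 - 4 = 2$)
$M{\left(J,R \right)} = 4$
$- 379456 M{\left(L,P \right)} = \left(-379456\right) 4 = -1517824$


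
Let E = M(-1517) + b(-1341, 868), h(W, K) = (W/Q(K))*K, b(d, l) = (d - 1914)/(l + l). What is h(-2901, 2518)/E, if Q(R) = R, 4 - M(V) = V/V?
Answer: -7736/3 ≈ -2578.7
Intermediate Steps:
b(d, l) = (-1914 + d)/(2*l) (b(d, l) = (-1914 + d)/((2*l)) = (-1914 + d)*(1/(2*l)) = (-1914 + d)/(2*l))
M(V) = 3 (M(V) = 4 - V/V = 4 - 1*1 = 4 - 1 = 3)
h(W, K) = W (h(W, K) = (W/K)*K = W)
E = 9/8 (E = 3 + (1/2)*(-1914 - 1341)/868 = 3 + (1/2)*(1/868)*(-3255) = 3 - 15/8 = 9/8 ≈ 1.1250)
h(-2901, 2518)/E = -2901/9/8 = -2901*8/9 = -7736/3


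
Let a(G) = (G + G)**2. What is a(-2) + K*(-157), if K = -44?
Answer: 6924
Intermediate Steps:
a(G) = 4*G**2 (a(G) = (2*G)**2 = 4*G**2)
a(-2) + K*(-157) = 4*(-2)**2 - 44*(-157) = 4*4 + 6908 = 16 + 6908 = 6924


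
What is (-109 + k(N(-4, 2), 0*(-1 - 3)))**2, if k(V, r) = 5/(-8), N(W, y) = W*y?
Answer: 769129/64 ≈ 12018.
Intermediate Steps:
k(V, r) = -5/8 (k(V, r) = 5*(-1/8) = -5/8)
(-109 + k(N(-4, 2), 0*(-1 - 3)))**2 = (-109 - 5/8)**2 = (-877/8)**2 = 769129/64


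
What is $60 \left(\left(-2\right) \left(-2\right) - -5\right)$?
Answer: $540$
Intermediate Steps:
$60 \left(\left(-2\right) \left(-2\right) - -5\right) = 60 \left(4 + 5\right) = 60 \cdot 9 = 540$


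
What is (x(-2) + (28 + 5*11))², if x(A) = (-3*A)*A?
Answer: 5041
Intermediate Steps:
x(A) = -3*A²
(x(-2) + (28 + 5*11))² = (-3*(-2)² + (28 + 5*11))² = (-3*4 + (28 + 55))² = (-12 + 83)² = 71² = 5041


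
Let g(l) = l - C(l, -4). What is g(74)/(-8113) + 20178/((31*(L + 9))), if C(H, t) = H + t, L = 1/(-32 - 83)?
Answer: 9412922447/130027051 ≈ 72.392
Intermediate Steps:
L = -1/115 (L = 1/(-115) = -1/115 ≈ -0.0086956)
g(l) = 4 (g(l) = l - (l - 4) = l - (-4 + l) = l + (4 - l) = 4)
g(74)/(-8113) + 20178/((31*(L + 9))) = 4/(-8113) + 20178/((31*(-1/115 + 9))) = 4*(-1/8113) + 20178/((31*(1034/115))) = -4/8113 + 20178/(32054/115) = -4/8113 + 20178*(115/32054) = -4/8113 + 1160235/16027 = 9412922447/130027051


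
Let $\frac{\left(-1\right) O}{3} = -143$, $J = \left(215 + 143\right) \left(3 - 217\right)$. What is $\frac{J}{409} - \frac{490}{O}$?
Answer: $- \frac{33066958}{175461} \approx -188.46$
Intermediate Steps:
$J = -76612$ ($J = 358 \left(-214\right) = -76612$)
$O = 429$ ($O = \left(-3\right) \left(-143\right) = 429$)
$\frac{J}{409} - \frac{490}{O} = - \frac{76612}{409} - \frac{490}{429} = - \frac{33066958}{175461}$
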